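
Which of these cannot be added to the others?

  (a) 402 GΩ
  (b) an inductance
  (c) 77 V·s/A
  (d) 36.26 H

(a)

Reduce each to base SI dimensions:
  (a) Ω = V·A⁻¹ = kg·m²·s⁻³·A⁻²
  (b) [inductance] = kg·m²·s⁻²·A⁻²
  (c) V·s·A⁻¹ = J·C⁻¹·s·A⁻¹ = kg·m²·s⁻²·A⁻²
  (d) H = V·s·A⁻¹ = kg·m²·s⁻²·A⁻²
All reduce to kg·m²·s⁻²·A⁻² except (a), which is kg·m²·s⁻³·A⁻².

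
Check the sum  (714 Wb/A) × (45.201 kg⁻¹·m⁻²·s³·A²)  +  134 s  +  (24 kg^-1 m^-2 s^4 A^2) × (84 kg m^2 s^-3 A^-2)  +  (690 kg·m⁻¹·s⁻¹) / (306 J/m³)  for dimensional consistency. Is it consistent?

Yes

In SI base units:
  (714 Wb/A) × (45.201 kg⁻¹·m⁻²·s³·A²):  [kg·m²·s⁻²·A⁻²] · [kg⁻¹·m⁻²·s³·A²] = s
  134 s:  s
  (24 kg^-1 m^-2 s^4 A^2) × (84 kg m^2 s^-3 A^-2):  [kg⁻¹·m⁻²·s⁴·A²] · [kg·m²·s⁻³·A⁻²] = s
  (690 kg·m⁻¹·s⁻¹) / (306 J/m³):  [kg·m⁻¹·s⁻¹] / [kg·m⁻¹·s⁻²] = s
Every term reduces to s.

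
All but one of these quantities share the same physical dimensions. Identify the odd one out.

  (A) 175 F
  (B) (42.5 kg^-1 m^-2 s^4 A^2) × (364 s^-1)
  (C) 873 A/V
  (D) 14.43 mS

(A)

In SI base units:
  (A) F = C·V⁻¹ = kg⁻¹·m⁻²·s⁴·A²
  (B) [kg⁻¹·m⁻²·s⁴·A²] · [s⁻¹] = kg⁻¹·m⁻²·s³·A²
  (C) A·V⁻¹ = A·(J·C⁻¹)⁻¹ = kg⁻¹·m⁻²·s³·A²
  (D) S = Ω⁻¹ = kg⁻¹·m⁻²·s³·A²
All reduce to kg⁻¹·m⁻²·s³·A² except (A), which is kg⁻¹·m⁻²·s⁴·A².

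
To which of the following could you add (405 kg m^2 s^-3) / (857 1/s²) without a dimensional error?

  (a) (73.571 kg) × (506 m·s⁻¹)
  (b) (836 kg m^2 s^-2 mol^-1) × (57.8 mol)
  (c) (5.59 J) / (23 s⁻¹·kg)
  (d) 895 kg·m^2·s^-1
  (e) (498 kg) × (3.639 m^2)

Reference: [kg·m²·s⁻³] / [s⁻²] = kg·m²·s⁻¹.
Each option:
  (a) [kg] · [m·s⁻¹] = kg·m·s⁻¹
  (b) [kg·m²·s⁻²·mol⁻¹] · [mol] = kg·m²·s⁻²
  (c) [kg·m²·s⁻²] / [kg·s⁻¹] = m²·s⁻¹
  (d) kg·m²·s⁻¹  ← same
  (e) [kg] · [m²] = kg·m²
Only (d) matches kg·m²·s⁻¹.

(d)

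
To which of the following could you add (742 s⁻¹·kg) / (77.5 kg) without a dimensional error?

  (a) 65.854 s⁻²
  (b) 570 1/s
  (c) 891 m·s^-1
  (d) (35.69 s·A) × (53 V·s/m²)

(b)

Reference: [kg·s⁻¹] / [kg] = s⁻¹.
Each option:
  (a) s⁻²
  (b) s⁻¹  ← same
  (c) m·s⁻¹
  (d) [s·A] · [kg·s⁻²·A⁻¹] = kg·s⁻¹
Only (b) matches s⁻¹.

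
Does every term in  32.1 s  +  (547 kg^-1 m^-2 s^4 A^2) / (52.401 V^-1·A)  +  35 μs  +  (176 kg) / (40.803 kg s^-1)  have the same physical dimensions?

Yes

In SI base units:
  32.1 s:  s
  (547 kg^-1 m^-2 s^4 A^2) / (52.401 V^-1·A):  [kg⁻¹·m⁻²·s⁴·A²] / [kg⁻¹·m⁻²·s³·A²] = s
  35 μs:  s
  (176 kg) / (40.803 kg s^-1):  [kg] / [kg·s⁻¹] = s
Every term reduces to s.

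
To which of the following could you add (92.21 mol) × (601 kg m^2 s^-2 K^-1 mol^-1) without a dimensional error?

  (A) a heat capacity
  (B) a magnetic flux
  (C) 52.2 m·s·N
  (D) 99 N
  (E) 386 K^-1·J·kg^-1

(A)

Reference: [mol] · [kg·m²·s⁻²·K⁻¹·mol⁻¹] = kg·m²·s⁻²·K⁻¹.
Each option:
  (A) [heat capacity] = kg·m²·s⁻²·K⁻¹  ← same
  (B) [magnetic flux] = kg·m²·s⁻²·A⁻¹
  (C) N·m·s = kg·m·s⁻²·m·s = kg·m²·s⁻¹
  (D) N = kg·m·s⁻²
  (E) J·kg⁻¹·K⁻¹ = N·m·kg⁻¹·K⁻¹ = m²·s⁻²·K⁻¹
Only (A) matches kg·m²·s⁻²·K⁻¹.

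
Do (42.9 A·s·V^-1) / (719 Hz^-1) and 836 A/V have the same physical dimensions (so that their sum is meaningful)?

Work out the base dimensions of each:
  (42.9 A·s·V^-1) / (719 Hz^-1):  [kg⁻¹·m⁻²·s⁴·A²] / [s] = kg⁻¹·m⁻²·s³·A²
  836 A/V:  A·V⁻¹ = A·(J·C⁻¹)⁻¹ = kg⁻¹·m⁻²·s³·A²
Both are kg⁻¹·m⁻²·s³·A², so they have the same dimensions and can be added.

Yes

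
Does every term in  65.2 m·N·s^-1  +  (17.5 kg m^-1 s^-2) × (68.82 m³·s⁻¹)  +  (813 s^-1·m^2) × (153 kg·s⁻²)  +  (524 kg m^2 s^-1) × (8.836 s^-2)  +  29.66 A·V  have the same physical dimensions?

Dimensions:
  65.2 m·N·s^-1:  N·m·s⁻¹ = kg·m·s⁻²·m·s⁻¹ = kg·m²·s⁻³
  (17.5 kg m^-1 s^-2) × (68.82 m³·s⁻¹):  [kg·m⁻¹·s⁻²] · [m³·s⁻¹] = kg·m²·s⁻³
  (813 s^-1·m^2) × (153 kg·s⁻²):  [m²·s⁻¹] · [kg·s⁻²] = kg·m²·s⁻³
  (524 kg m^2 s^-1) × (8.836 s^-2):  [kg·m²·s⁻¹] · [s⁻²] = kg·m²·s⁻³
  29.66 A·V:  V·A = J·C⁻¹·A = kg·m²·s⁻³
Every term reduces to kg·m²·s⁻³.

Yes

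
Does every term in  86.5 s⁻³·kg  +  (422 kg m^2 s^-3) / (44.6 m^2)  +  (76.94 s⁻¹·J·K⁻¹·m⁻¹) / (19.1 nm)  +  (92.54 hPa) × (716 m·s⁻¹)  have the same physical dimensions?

No

Work out the base dimensions of each:
  86.5 s⁻³·kg:  kg·s⁻³
  (422 kg m^2 s^-3) / (44.6 m^2):  [kg·m²·s⁻³] / [m²] = kg·s⁻³
  (76.94 s⁻¹·J·K⁻¹·m⁻¹) / (19.1 nm):  [kg·m·s⁻³·K⁻¹] / [m] = kg·s⁻³·K⁻¹
  (92.54 hPa) × (716 m·s⁻¹):  [kg·m⁻¹·s⁻²] · [m·s⁻¹] = kg·s⁻³
The terms do not share a single dimension (kg·s⁻³ vs kg·s⁻³·K⁻¹).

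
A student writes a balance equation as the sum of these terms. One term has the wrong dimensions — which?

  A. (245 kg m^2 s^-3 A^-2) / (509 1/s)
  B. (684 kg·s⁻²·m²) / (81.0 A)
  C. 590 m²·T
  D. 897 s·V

Expand each in SI base units:
  A. [kg·m²·s⁻³·A⁻²] / [s⁻¹] = kg·m²·s⁻²·A⁻²
  B. [kg·m²·s⁻²] / [A] = kg·m²·s⁻²·A⁻¹
  C. T·m² = Wb·m⁻²·m² = kg·m²·s⁻²·A⁻¹
  D. V·s = J·C⁻¹·s = kg·m²·s⁻²·A⁻¹
All reduce to kg·m²·s⁻²·A⁻¹ except A., which is kg·m²·s⁻²·A⁻².

A.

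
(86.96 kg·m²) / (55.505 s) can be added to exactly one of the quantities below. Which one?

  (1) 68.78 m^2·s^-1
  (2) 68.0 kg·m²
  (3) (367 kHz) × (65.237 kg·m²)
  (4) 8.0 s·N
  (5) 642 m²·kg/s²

(3)

Reference: [kg·m²] / [s] = kg·m²·s⁻¹.
Each option:
  (1) m²·s⁻¹
  (2) kg·m²
  (3) [s⁻¹] · [kg·m²] = kg·m²·s⁻¹  ← same
  (4) N·s = kg·m·s⁻²·s = kg·m·s⁻¹
  (5) kg·m²·s⁻²
Only (3) matches kg·m²·s⁻¹.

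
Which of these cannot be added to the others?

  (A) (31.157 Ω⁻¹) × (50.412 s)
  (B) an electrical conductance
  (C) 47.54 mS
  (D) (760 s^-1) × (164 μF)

(A)

Dimensions:
  (A) [kg⁻¹·m⁻²·s³·A²] · [s] = kg⁻¹·m⁻²·s⁴·A²
  (B) [electrical conductance] = kg⁻¹·m⁻²·s³·A²
  (C) S = Ω⁻¹ = kg⁻¹·m⁻²·s³·A²
  (D) [s⁻¹] · [kg⁻¹·m⁻²·s⁴·A²] = kg⁻¹·m⁻²·s³·A²
All reduce to kg⁻¹·m⁻²·s³·A² except (A), which is kg⁻¹·m⁻²·s⁴·A².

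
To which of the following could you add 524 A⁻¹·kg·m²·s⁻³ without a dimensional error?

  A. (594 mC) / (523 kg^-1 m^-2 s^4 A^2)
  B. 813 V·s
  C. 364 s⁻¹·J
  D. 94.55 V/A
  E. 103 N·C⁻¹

Reference: kg·m²·s⁻³·A⁻¹.
Each option:
  A. [s·A] / [kg⁻¹·m⁻²·s⁴·A²] = kg·m²·s⁻³·A⁻¹  ← same
  B. V·s = J·C⁻¹·s = kg·m²·s⁻²·A⁻¹
  C. J·s⁻¹ = N·m·s⁻¹ = kg·m²·s⁻³
  D. V·A⁻¹ = J·C⁻¹·A⁻¹ = kg·m²·s⁻³·A⁻²
  E. N·C⁻¹ = kg·m·s⁻²·(s·A)⁻¹ = kg·m·s⁻³·A⁻¹
Only A. matches kg·m²·s⁻³·A⁻¹.

A.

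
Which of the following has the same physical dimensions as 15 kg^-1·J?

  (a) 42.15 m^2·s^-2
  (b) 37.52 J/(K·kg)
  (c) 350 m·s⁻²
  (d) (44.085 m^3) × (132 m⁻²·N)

Reference: J·kg⁻¹ = N·m·kg⁻¹ = m²·s⁻².
Each option:
  (a) m²·s⁻²  ← same
  (b) J·kg⁻¹·K⁻¹ = N·m·kg⁻¹·K⁻¹ = m²·s⁻²·K⁻¹
  (c) m·s⁻²
  (d) [m³] · [kg·m⁻¹·s⁻²] = kg·m²·s⁻²
Only (a) matches m²·s⁻².

(a)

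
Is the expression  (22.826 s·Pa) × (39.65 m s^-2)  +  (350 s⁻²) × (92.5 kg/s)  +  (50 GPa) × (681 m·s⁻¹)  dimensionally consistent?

Yes

Dimensions:
  (22.826 s·Pa) × (39.65 m s^-2):  [kg·m⁻¹·s⁻¹] · [m·s⁻²] = kg·s⁻³
  (350 s⁻²) × (92.5 kg/s):  [s⁻²] · [kg·s⁻¹] = kg·s⁻³
  (50 GPa) × (681 m·s⁻¹):  [kg·m⁻¹·s⁻²] · [m·s⁻¹] = kg·s⁻³
Every term reduces to kg·s⁻³.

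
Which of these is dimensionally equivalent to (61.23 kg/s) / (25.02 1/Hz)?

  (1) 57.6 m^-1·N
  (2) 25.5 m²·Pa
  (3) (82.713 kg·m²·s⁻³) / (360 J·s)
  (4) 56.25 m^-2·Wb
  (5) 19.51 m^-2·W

Reference: [kg·s⁻¹] / [s] = kg·s⁻².
Each option:
  (1) N·m⁻¹ = kg·m·s⁻²·m⁻¹ = kg·s⁻²  ← same
  (2) Pa·m² = N·m⁻²·m² = kg·m·s⁻²
  (3) [kg·m²·s⁻³] / [kg·m²·s⁻¹] = s⁻²
  (4) Wb·m⁻² = V·s·m⁻² = kg·s⁻²·A⁻¹
  (5) W·m⁻² = J·s⁻¹·m⁻² = kg·s⁻³
Only (1) matches kg·s⁻².

(1)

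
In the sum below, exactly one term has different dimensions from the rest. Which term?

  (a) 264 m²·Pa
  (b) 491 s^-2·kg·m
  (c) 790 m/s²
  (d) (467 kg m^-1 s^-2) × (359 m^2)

Dimensions:
  (a) Pa·m² = N·m⁻²·m² = kg·m·s⁻²
  (b) kg·m·s⁻²
  (c) m·s⁻²
  (d) [kg·m⁻¹·s⁻²] · [m²] = kg·m·s⁻²
All reduce to kg·m·s⁻² except (c), which is m·s⁻².

(c)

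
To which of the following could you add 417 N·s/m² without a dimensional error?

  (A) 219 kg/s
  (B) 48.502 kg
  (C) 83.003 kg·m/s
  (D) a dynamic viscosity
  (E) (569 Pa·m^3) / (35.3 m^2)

Reference: N·s·m⁻² = kg·m·s⁻²·s·m⁻² = kg·m⁻¹·s⁻¹.
Each option:
  (A) kg·s⁻¹
  (B) kg
  (C) kg·m·s⁻¹
  (D) [dynamic viscosity] = kg·m⁻¹·s⁻¹  ← same
  (E) [kg·m²·s⁻²] / [m²] = kg·s⁻²
Only (D) matches kg·m⁻¹·s⁻¹.

(D)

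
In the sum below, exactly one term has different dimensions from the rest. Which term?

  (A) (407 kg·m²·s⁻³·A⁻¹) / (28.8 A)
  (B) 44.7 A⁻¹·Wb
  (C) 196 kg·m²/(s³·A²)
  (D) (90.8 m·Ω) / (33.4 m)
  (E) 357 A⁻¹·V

Work out the base dimensions of each:
  (A) [kg·m²·s⁻³·A⁻¹] / [A] = kg·m²·s⁻³·A⁻²
  (B) Wb·A⁻¹ = V·s·A⁻¹ = kg·m²·s⁻²·A⁻²
  (C) kg·m²·s⁻³·A⁻²
  (D) [kg·m³·s⁻³·A⁻²] / [m] = kg·m²·s⁻³·A⁻²
  (E) V·A⁻¹ = J·C⁻¹·A⁻¹ = kg·m²·s⁻³·A⁻²
All reduce to kg·m²·s⁻³·A⁻² except (B), which is kg·m²·s⁻²·A⁻².

(B)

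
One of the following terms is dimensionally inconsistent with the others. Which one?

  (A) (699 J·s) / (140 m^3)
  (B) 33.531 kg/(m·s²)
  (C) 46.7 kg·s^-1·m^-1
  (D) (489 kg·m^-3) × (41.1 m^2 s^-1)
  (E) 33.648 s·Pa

Work out the base dimensions of each:
  (A) [kg·m²·s⁻¹] / [m³] = kg·m⁻¹·s⁻¹
  (B) kg·m⁻¹·s⁻²
  (C) kg·m⁻¹·s⁻¹
  (D) [kg·m⁻³] · [m²·s⁻¹] = kg·m⁻¹·s⁻¹
  (E) Pa·s = N·m⁻²·s = kg·m⁻¹·s⁻¹
All reduce to kg·m⁻¹·s⁻¹ except (B), which is kg·m⁻¹·s⁻².

(B)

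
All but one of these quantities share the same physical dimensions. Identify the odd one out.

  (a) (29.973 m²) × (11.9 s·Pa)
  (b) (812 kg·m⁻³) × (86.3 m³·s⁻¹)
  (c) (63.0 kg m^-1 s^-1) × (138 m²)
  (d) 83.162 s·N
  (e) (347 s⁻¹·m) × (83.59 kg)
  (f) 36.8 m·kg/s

Dimensions:
  (a) [m²] · [kg·m⁻¹·s⁻¹] = kg·m·s⁻¹
  (b) [kg·m⁻³] · [m³·s⁻¹] = kg·s⁻¹
  (c) [kg·m⁻¹·s⁻¹] · [m²] = kg·m·s⁻¹
  (d) N·s = kg·m·s⁻²·s = kg·m·s⁻¹
  (e) [m·s⁻¹] · [kg] = kg·m·s⁻¹
  (f) kg·m·s⁻¹
All reduce to kg·m·s⁻¹ except (b), which is kg·s⁻¹.

(b)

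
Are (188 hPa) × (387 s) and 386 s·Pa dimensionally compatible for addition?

In SI base units:
  (188 hPa) × (387 s):  [kg·m⁻¹·s⁻²] · [s] = kg·m⁻¹·s⁻¹
  386 s·Pa:  Pa·s = N·m⁻²·s = kg·m⁻¹·s⁻¹
Both are kg·m⁻¹·s⁻¹, so they have the same dimensions and can be added.

Yes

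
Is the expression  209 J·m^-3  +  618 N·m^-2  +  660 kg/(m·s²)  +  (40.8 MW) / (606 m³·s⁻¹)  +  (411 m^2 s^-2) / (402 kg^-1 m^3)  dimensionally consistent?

Yes

In SI base units:
  209 J·m^-3:  J·m⁻³ = N·m·m⁻³ = kg·m⁻¹·s⁻²
  618 N·m^-2:  N·m⁻² = kg·m·s⁻²·m⁻² = kg·m⁻¹·s⁻²
  660 kg/(m·s²):  kg·m⁻¹·s⁻²
  (40.8 MW) / (606 m³·s⁻¹):  [kg·m²·s⁻³] / [m³·s⁻¹] = kg·m⁻¹·s⁻²
  (411 m^2 s^-2) / (402 kg^-1 m^3):  [m²·s⁻²] / [kg⁻¹·m³] = kg·m⁻¹·s⁻²
Every term reduces to kg·m⁻¹·s⁻².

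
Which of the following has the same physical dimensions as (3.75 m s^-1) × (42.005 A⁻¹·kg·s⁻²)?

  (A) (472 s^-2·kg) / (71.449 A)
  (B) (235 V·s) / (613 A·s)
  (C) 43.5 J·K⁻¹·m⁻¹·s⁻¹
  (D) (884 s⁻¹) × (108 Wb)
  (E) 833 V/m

(E)

Reference: [m·s⁻¹] · [kg·s⁻²·A⁻¹] = kg·m·s⁻³·A⁻¹.
Each option:
  (A) [kg·s⁻²] / [A] = kg·s⁻²·A⁻¹
  (B) [kg·m²·s⁻²·A⁻¹] / [s·A] = kg·m²·s⁻³·A⁻²
  (C) J·s⁻¹·m⁻¹·K⁻¹ = N·m·s⁻¹·m⁻¹·K⁻¹ = kg·m·s⁻³·K⁻¹
  (D) [s⁻¹] · [kg·m²·s⁻²·A⁻¹] = kg·m²·s⁻³·A⁻¹
  (E) V·m⁻¹ = J·C⁻¹·m⁻¹ = kg·m·s⁻³·A⁻¹  ← same
Only (E) matches kg·m·s⁻³·A⁻¹.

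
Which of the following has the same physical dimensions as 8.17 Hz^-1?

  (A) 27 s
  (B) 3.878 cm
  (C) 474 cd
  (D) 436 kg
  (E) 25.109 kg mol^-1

(A)

Reference: Hz⁻¹ = (s⁻¹)⁻¹ = s.
Each option:
  (A) s  ← same
  (B) m
  (C) cd
  (D) kg
  (E) kg·mol⁻¹
Only (A) matches s.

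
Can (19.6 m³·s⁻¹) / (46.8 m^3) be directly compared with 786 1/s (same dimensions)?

Reduce each to base SI dimensions:
  (19.6 m³·s⁻¹) / (46.8 m^3):  [m³·s⁻¹] / [m³] = s⁻¹
  786 1/s:  s⁻¹
Both are s⁻¹, so they have the same dimensions and can be added.

Yes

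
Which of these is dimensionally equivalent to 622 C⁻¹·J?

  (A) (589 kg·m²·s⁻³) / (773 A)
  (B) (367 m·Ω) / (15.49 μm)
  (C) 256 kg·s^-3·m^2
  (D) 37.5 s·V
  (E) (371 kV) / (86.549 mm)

Reference: J·C⁻¹ = N·m·(s·A)⁻¹ = kg·m²·s⁻³·A⁻¹.
Each option:
  (A) [kg·m²·s⁻³] / [A] = kg·m²·s⁻³·A⁻¹  ← same
  (B) [kg·m³·s⁻³·A⁻²] / [m] = kg·m²·s⁻³·A⁻²
  (C) kg·m²·s⁻³
  (D) V·s = J·C⁻¹·s = kg·m²·s⁻²·A⁻¹
  (E) [kg·m²·s⁻³·A⁻¹] / [m] = kg·m·s⁻³·A⁻¹
Only (A) matches kg·m²·s⁻³·A⁻¹.

(A)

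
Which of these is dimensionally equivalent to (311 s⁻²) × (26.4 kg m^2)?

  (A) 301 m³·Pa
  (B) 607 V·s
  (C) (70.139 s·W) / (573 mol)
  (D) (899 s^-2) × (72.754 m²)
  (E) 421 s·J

(A)

Reference: [s⁻²] · [kg·m²] = kg·m²·s⁻².
Each option:
  (A) Pa·m³ = N·m⁻²·m³ = kg·m²·s⁻²  ← same
  (B) V·s = J·C⁻¹·s = kg·m²·s⁻²·A⁻¹
  (C) [kg·m²·s⁻²] / [mol] = kg·m²·s⁻²·mol⁻¹
  (D) [s⁻²] · [m²] = m²·s⁻²
  (E) J·s = N·m·s = kg·m²·s⁻¹
Only (A) matches kg·m²·s⁻².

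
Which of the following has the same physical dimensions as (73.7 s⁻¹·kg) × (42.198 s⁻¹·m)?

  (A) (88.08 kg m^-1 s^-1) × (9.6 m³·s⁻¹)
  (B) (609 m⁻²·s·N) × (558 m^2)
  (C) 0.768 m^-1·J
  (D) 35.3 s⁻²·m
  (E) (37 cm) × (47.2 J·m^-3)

Reference: [kg·s⁻¹] · [m·s⁻¹] = kg·m·s⁻².
Each option:
  (A) [kg·m⁻¹·s⁻¹] · [m³·s⁻¹] = kg·m²·s⁻²
  (B) [kg·m⁻¹·s⁻¹] · [m²] = kg·m·s⁻¹
  (C) J·m⁻¹ = N·m·m⁻¹ = kg·m·s⁻²  ← same
  (D) m·s⁻²
  (E) [m] · [kg·m⁻¹·s⁻²] = kg·s⁻²
Only (C) matches kg·m·s⁻².

(C)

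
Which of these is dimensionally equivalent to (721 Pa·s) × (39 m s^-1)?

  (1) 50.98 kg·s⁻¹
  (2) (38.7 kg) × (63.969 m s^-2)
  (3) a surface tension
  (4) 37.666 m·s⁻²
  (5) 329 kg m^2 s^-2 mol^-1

Reference: [kg·m⁻¹·s⁻¹] · [m·s⁻¹] = kg·s⁻².
Each option:
  (1) kg·s⁻¹
  (2) [kg] · [m·s⁻²] = kg·m·s⁻²
  (3) [surface tension] = kg·s⁻²  ← same
  (4) m·s⁻²
  (5) kg·m²·s⁻²·mol⁻¹
Only (3) matches kg·s⁻².

(3)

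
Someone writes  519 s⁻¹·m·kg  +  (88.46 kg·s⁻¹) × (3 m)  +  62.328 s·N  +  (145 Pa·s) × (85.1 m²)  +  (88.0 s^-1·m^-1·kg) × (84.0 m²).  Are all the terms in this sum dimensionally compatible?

Yes

Reduce each to base SI dimensions:
  519 s⁻¹·m·kg:  kg·m·s⁻¹
  (88.46 kg·s⁻¹) × (3 m):  [kg·s⁻¹] · [m] = kg·m·s⁻¹
  62.328 s·N:  N·s = kg·m·s⁻²·s = kg·m·s⁻¹
  (145 Pa·s) × (85.1 m²):  [kg·m⁻¹·s⁻¹] · [m²] = kg·m·s⁻¹
  (88.0 s^-1·m^-1·kg) × (84.0 m²):  [kg·m⁻¹·s⁻¹] · [m²] = kg·m·s⁻¹
Every term reduces to kg·m·s⁻¹.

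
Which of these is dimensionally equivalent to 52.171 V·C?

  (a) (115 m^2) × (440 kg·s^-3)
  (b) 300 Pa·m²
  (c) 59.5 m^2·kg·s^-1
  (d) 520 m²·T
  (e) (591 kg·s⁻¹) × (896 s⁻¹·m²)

Reference: C·V = s·A·J·C⁻¹ = kg·m²·s⁻².
Each option:
  (a) [m²] · [kg·s⁻³] = kg·m²·s⁻³
  (b) Pa·m² = N·m⁻²·m² = kg·m·s⁻²
  (c) kg·m²·s⁻¹
  (d) T·m² = Wb·m⁻²·m² = kg·m²·s⁻²·A⁻¹
  (e) [kg·s⁻¹] · [m²·s⁻¹] = kg·m²·s⁻²  ← same
Only (e) matches kg·m²·s⁻².

(e)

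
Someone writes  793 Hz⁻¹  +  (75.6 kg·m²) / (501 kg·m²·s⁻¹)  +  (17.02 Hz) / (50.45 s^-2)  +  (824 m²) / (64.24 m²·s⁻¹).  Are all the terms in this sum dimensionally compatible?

Yes

Expand each in SI base units:
  793 Hz⁻¹:  Hz⁻¹ = (s⁻¹)⁻¹ = s
  (75.6 kg·m²) / (501 kg·m²·s⁻¹):  [kg·m²] / [kg·m²·s⁻¹] = s
  (17.02 Hz) / (50.45 s^-2):  [s⁻¹] / [s⁻²] = s
  (824 m²) / (64.24 m²·s⁻¹):  [m²] / [m²·s⁻¹] = s
Every term reduces to s.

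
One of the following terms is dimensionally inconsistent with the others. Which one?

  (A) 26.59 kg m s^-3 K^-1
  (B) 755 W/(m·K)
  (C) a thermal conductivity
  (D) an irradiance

(D)

Dimensions:
  (A) kg·m·s⁻³·K⁻¹
  (B) W·m⁻¹·K⁻¹ = J·s⁻¹·m⁻¹·K⁻¹ = kg·m·s⁻³·K⁻¹
  (C) [thermal conductivity] = kg·m·s⁻³·K⁻¹
  (D) [irradiance] = kg·s⁻³
All reduce to kg·m·s⁻³·K⁻¹ except (D), which is kg·s⁻³.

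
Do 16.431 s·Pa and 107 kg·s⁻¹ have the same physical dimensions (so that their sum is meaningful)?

Expand each in SI base units:
  16.431 s·Pa:  Pa·s = N·m⁻²·s = kg·m⁻¹·s⁻¹
  107 kg·s⁻¹:  kg·s⁻¹
kg·m⁻¹·s⁻¹ ≠ kg·s⁻¹, so they cannot be added.

No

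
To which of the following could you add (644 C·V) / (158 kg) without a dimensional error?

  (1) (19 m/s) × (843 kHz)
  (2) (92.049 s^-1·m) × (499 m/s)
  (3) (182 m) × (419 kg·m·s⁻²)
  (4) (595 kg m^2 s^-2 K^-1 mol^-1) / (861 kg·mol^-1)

Reference: [kg·m²·s⁻²] / [kg] = m²·s⁻².
Each option:
  (1) [m·s⁻¹] · [s⁻¹] = m·s⁻²
  (2) [m·s⁻¹] · [m·s⁻¹] = m²·s⁻²  ← same
  (3) [m] · [kg·m·s⁻²] = kg·m²·s⁻²
  (4) [kg·m²·s⁻²·K⁻¹·mol⁻¹] / [kg·mol⁻¹] = m²·s⁻²·K⁻¹
Only (2) matches m²·s⁻².

(2)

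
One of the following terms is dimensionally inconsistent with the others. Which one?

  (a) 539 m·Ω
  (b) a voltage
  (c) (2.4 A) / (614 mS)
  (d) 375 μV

Dimensions:
  (a) Ω·m = V·A⁻¹·m = kg·m³·s⁻³·A⁻²
  (b) [voltage] = kg·m²·s⁻³·A⁻¹
  (c) [A] / [kg⁻¹·m⁻²·s³·A²] = kg·m²·s⁻³·A⁻¹
  (d) V = J·C⁻¹ = kg·m²·s⁻³·A⁻¹
All reduce to kg·m²·s⁻³·A⁻¹ except (a), which is kg·m³·s⁻³·A⁻².

(a)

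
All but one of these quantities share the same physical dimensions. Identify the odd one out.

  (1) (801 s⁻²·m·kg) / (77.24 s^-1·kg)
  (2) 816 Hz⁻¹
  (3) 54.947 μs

(1)

Work out the base dimensions of each:
  (1) [kg·m·s⁻²] / [kg·s⁻¹] = m·s⁻¹
  (2) Hz⁻¹ = (s⁻¹)⁻¹ = s
  (3) s
All reduce to s except (1), which is m·s⁻¹.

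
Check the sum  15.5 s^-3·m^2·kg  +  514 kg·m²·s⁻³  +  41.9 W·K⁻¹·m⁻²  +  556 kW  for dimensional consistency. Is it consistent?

No

Dimensions:
  15.5 s^-3·m^2·kg:  kg·m²·s⁻³
  514 kg·m²·s⁻³:  kg·m²·s⁻³
  41.9 W·K⁻¹·m⁻²:  W·m⁻²·K⁻¹ = J·s⁻¹·m⁻²·K⁻¹ = kg·s⁻³·K⁻¹
  556 kW:  W = J·s⁻¹ = kg·m²·s⁻³
The terms do not share a single dimension (kg·m²·s⁻³ vs kg·s⁻³·K⁻¹).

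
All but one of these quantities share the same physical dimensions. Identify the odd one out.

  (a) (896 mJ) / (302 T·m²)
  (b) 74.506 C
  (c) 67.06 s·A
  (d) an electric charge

(a)

Dimensions:
  (a) [kg·m²·s⁻²] / [kg·m²·s⁻²·A⁻¹] = A
  (b) C = s·A
  (c) A·s = s·A
  (d) [electric charge] = s·A
All reduce to s·A except (a), which is A.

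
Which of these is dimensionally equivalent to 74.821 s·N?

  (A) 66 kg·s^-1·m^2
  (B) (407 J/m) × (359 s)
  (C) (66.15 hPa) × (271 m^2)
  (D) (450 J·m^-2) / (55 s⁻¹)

(B)

Reference: N·s = kg·m·s⁻²·s = kg·m·s⁻¹.
Each option:
  (A) kg·m²·s⁻¹
  (B) [kg·m·s⁻²] · [s] = kg·m·s⁻¹  ← same
  (C) [kg·m⁻¹·s⁻²] · [m²] = kg·m·s⁻²
  (D) [kg·s⁻²] / [s⁻¹] = kg·s⁻¹
Only (B) matches kg·m·s⁻¹.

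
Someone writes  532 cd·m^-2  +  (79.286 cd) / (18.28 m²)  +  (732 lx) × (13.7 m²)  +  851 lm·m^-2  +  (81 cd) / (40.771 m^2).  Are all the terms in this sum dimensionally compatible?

No

Work out the base dimensions of each:
  532 cd·m^-2:  cd·m⁻² = m⁻²·cd
  (79.286 cd) / (18.28 m²):  [cd] / [m²] = m⁻²·cd
  (732 lx) × (13.7 m²):  [m⁻²·cd] · [m²] = cd
  851 lm·m^-2:  lm·m⁻² = cd·m⁻² = m⁻²·cd
  (81 cd) / (40.771 m^2):  [cd] / [m²] = m⁻²·cd
The terms do not share a single dimension (cd vs m⁻²·cd).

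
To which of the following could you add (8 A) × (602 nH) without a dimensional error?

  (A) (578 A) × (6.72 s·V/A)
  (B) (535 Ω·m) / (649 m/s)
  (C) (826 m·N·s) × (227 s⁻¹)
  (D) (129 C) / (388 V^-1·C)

Reference: [A] · [kg·m²·s⁻²·A⁻²] = kg·m²·s⁻²·A⁻¹.
Each option:
  (A) [A] · [kg·m²·s⁻²·A⁻²] = kg·m²·s⁻²·A⁻¹  ← same
  (B) [kg·m³·s⁻³·A⁻²] / [m·s⁻¹] = kg·m²·s⁻²·A⁻²
  (C) [kg·m²·s⁻¹] · [s⁻¹] = kg·m²·s⁻²
  (D) [s·A] / [kg⁻¹·m⁻²·s⁴·A²] = kg·m²·s⁻³·A⁻¹
Only (A) matches kg·m²·s⁻²·A⁻¹.

(A)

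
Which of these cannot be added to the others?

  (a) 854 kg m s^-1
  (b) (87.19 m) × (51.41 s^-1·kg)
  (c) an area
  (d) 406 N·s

In SI base units:
  (a) kg·m·s⁻¹
  (b) [m] · [kg·s⁻¹] = kg·m·s⁻¹
  (c) [area] = m²
  (d) N·s = kg·m·s⁻²·s = kg·m·s⁻¹
All reduce to kg·m·s⁻¹ except (c), which is m².

(c)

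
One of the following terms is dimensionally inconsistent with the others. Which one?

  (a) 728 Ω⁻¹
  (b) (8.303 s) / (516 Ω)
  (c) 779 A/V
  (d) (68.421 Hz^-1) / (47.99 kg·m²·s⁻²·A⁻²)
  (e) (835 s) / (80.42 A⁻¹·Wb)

Work out the base dimensions of each:
  (a) Ω⁻¹ = (V·A⁻¹)⁻¹ = kg⁻¹·m⁻²·s³·A²
  (b) [s] / [kg·m²·s⁻³·A⁻²] = kg⁻¹·m⁻²·s⁴·A²
  (c) A·V⁻¹ = A·(J·C⁻¹)⁻¹ = kg⁻¹·m⁻²·s³·A²
  (d) [s] / [kg·m²·s⁻²·A⁻²] = kg⁻¹·m⁻²·s³·A²
  (e) [s] / [kg·m²·s⁻²·A⁻²] = kg⁻¹·m⁻²·s³·A²
All reduce to kg⁻¹·m⁻²·s³·A² except (b), which is kg⁻¹·m⁻²·s⁴·A².

(b)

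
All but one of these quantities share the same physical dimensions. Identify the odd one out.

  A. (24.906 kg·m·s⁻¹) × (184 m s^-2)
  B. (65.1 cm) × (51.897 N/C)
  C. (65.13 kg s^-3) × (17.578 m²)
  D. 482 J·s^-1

B.

Dimensions:
  A. [kg·m·s⁻¹] · [m·s⁻²] = kg·m²·s⁻³
  B. [m] · [kg·m·s⁻³·A⁻¹] = kg·m²·s⁻³·A⁻¹
  C. [kg·s⁻³] · [m²] = kg·m²·s⁻³
  D. J·s⁻¹ = N·m·s⁻¹ = kg·m²·s⁻³
All reduce to kg·m²·s⁻³ except B., which is kg·m²·s⁻³·A⁻¹.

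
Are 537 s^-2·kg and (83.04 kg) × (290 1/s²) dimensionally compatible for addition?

Reduce each to base SI dimensions:
  537 s^-2·kg:  kg·s⁻²
  (83.04 kg) × (290 1/s²):  [kg] · [s⁻²] = kg·s⁻²
Both are kg·s⁻², so they have the same dimensions and can be added.

Yes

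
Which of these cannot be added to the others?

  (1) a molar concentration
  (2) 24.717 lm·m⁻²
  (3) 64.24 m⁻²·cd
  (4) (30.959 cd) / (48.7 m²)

(1)

In SI base units:
  (1) [molar concentration] = m⁻³·mol
  (2) lm·m⁻² = cd·m⁻² = m⁻²·cd
  (3) m⁻²·cd
  (4) [cd] / [m²] = m⁻²·cd
All reduce to m⁻²·cd except (1), which is m⁻³·mol.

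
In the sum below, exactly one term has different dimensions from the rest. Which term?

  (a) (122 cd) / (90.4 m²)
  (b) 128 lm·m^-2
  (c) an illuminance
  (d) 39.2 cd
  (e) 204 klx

Reduce each to base SI dimensions:
  (a) [cd] / [m²] = m⁻²·cd
  (b) lm·m⁻² = cd·m⁻² = m⁻²·cd
  (c) [illuminance] = m⁻²·cd
  (d) cd
  (e) lx = lm·m⁻² = m⁻²·cd
All reduce to m⁻²·cd except (d), which is cd.

(d)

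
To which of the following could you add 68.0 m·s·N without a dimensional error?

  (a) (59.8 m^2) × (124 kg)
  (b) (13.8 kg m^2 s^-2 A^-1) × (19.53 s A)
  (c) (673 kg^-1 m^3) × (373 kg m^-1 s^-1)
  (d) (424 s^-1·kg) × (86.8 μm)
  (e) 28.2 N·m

Reference: N·m·s = kg·m·s⁻²·m·s = kg·m²·s⁻¹.
Each option:
  (a) [m²] · [kg] = kg·m²
  (b) [kg·m²·s⁻²·A⁻¹] · [s·A] = kg·m²·s⁻¹  ← same
  (c) [kg⁻¹·m³] · [kg·m⁻¹·s⁻¹] = m²·s⁻¹
  (d) [kg·s⁻¹] · [m] = kg·m·s⁻¹
  (e) N·m = kg·m·s⁻²·m = kg·m²·s⁻²
Only (b) matches kg·m²·s⁻¹.

(b)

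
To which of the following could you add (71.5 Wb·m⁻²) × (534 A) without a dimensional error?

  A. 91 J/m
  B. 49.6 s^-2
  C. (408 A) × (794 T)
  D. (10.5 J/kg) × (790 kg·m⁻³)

Reference: [kg·s⁻²·A⁻¹] · [A] = kg·s⁻².
Each option:
  A. J·m⁻¹ = N·m·m⁻¹ = kg·m·s⁻²
  B. s⁻²
  C. [A] · [kg·s⁻²·A⁻¹] = kg·s⁻²  ← same
  D. [m²·s⁻²] · [kg·m⁻³] = kg·m⁻¹·s⁻²
Only C. matches kg·s⁻².

C.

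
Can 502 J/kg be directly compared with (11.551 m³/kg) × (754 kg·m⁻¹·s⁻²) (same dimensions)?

Yes

Reduce each to base SI dimensions:
  502 J/kg:  J·kg⁻¹ = N·m·kg⁻¹ = m²·s⁻²
  (11.551 m³/kg) × (754 kg·m⁻¹·s⁻²):  [kg⁻¹·m³] · [kg·m⁻¹·s⁻²] = m²·s⁻²
Both are m²·s⁻², so they have the same dimensions and can be added.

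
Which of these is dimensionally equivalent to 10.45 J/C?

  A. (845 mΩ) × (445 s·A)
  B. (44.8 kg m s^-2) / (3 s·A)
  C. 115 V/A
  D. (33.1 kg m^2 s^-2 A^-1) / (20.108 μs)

D.

Reference: J·C⁻¹ = N·m·(s·A)⁻¹ = kg·m²·s⁻³·A⁻¹.
Each option:
  A. [kg·m²·s⁻³·A⁻²] · [s·A] = kg·m²·s⁻²·A⁻¹
  B. [kg·m·s⁻²] / [s·A] = kg·m·s⁻³·A⁻¹
  C. V·A⁻¹ = J·C⁻¹·A⁻¹ = kg·m²·s⁻³·A⁻²
  D. [kg·m²·s⁻²·A⁻¹] / [s] = kg·m²·s⁻³·A⁻¹  ← same
Only D. matches kg·m²·s⁻³·A⁻¹.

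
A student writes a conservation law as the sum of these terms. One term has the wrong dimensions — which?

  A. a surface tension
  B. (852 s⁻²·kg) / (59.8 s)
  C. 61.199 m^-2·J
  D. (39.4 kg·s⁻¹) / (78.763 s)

Work out the base dimensions of each:
  A. [surface tension] = kg·s⁻²
  B. [kg·s⁻²] / [s] = kg·s⁻³
  C. J·m⁻² = N·m·m⁻² = kg·s⁻²
  D. [kg·s⁻¹] / [s] = kg·s⁻²
All reduce to kg·s⁻² except B., which is kg·s⁻³.

B.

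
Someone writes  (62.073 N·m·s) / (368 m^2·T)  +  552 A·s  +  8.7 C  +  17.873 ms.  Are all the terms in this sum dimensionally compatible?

Expand each in SI base units:
  (62.073 N·m·s) / (368 m^2·T):  [kg·m²·s⁻¹] / [kg·m²·s⁻²·A⁻¹] = s·A
  552 A·s:  A·s = s·A
  8.7 C:  C = s·A
  17.873 ms:  s
The terms do not share a single dimension (s vs s·A).

No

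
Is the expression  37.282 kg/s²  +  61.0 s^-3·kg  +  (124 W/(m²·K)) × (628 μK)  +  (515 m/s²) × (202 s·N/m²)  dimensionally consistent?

Expand each in SI base units:
  37.282 kg/s²:  kg·s⁻²
  61.0 s^-3·kg:  kg·s⁻³
  (124 W/(m²·K)) × (628 μK):  [kg·s⁻³·K⁻¹] · [K] = kg·s⁻³
  (515 m/s²) × (202 s·N/m²):  [m·s⁻²] · [kg·m⁻¹·s⁻¹] = kg·s⁻³
The terms do not share a single dimension (kg·s⁻² vs kg·s⁻³).

No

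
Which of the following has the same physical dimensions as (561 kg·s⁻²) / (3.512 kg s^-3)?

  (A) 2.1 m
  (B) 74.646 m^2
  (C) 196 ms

Reference: [kg·s⁻²] / [kg·s⁻³] = s.
Each option:
  (A) m
  (B) m²
  (C) s  ← same
Only (C) matches s.

(C)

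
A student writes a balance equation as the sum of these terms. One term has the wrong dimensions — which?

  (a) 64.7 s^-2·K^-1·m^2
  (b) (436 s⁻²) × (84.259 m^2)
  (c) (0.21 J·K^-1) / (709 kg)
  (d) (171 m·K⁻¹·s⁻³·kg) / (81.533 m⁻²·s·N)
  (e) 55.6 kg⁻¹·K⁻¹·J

(b)

Work out the base dimensions of each:
  (a) m²·s⁻²·K⁻¹
  (b) [s⁻²] · [m²] = m²·s⁻²
  (c) [kg·m²·s⁻²·K⁻¹] / [kg] = m²·s⁻²·K⁻¹
  (d) [kg·m·s⁻³·K⁻¹] / [kg·m⁻¹·s⁻¹] = m²·s⁻²·K⁻¹
  (e) J·kg⁻¹·K⁻¹ = N·m·kg⁻¹·K⁻¹ = m²·s⁻²·K⁻¹
All reduce to m²·s⁻²·K⁻¹ except (b), which is m²·s⁻².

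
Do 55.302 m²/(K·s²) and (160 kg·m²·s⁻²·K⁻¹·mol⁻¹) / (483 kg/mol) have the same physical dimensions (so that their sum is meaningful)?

In SI base units:
  55.302 m²/(K·s²):  m²·s⁻²·K⁻¹
  (160 kg·m²·s⁻²·K⁻¹·mol⁻¹) / (483 kg/mol):  [kg·m²·s⁻²·K⁻¹·mol⁻¹] / [kg·mol⁻¹] = m²·s⁻²·K⁻¹
Both are m²·s⁻²·K⁻¹, so they have the same dimensions and can be added.

Yes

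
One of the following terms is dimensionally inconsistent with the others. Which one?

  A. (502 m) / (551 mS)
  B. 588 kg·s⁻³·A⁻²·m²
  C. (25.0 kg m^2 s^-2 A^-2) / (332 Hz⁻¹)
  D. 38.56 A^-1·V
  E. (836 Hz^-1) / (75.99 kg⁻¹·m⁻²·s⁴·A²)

A.

Expand each in SI base units:
  A. [m] / [kg⁻¹·m⁻²·s³·A²] = kg·m³·s⁻³·A⁻²
  B. kg·m²·s⁻³·A⁻²
  C. [kg·m²·s⁻²·A⁻²] / [s] = kg·m²·s⁻³·A⁻²
  D. V·A⁻¹ = J·C⁻¹·A⁻¹ = kg·m²·s⁻³·A⁻²
  E. [s] / [kg⁻¹·m⁻²·s⁴·A²] = kg·m²·s⁻³·A⁻²
All reduce to kg·m²·s⁻³·A⁻² except A., which is kg·m³·s⁻³·A⁻².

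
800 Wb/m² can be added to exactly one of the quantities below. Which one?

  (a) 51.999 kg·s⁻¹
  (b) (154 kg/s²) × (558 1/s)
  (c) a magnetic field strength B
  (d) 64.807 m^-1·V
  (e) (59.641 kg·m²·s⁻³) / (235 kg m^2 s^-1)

Reference: Wb·m⁻² = V·s·m⁻² = kg·s⁻²·A⁻¹.
Each option:
  (a) kg·s⁻¹
  (b) [kg·s⁻²] · [s⁻¹] = kg·s⁻³
  (c) [magnetic field strength B] = kg·s⁻²·A⁻¹  ← same
  (d) V·m⁻¹ = J·C⁻¹·m⁻¹ = kg·m·s⁻³·A⁻¹
  (e) [kg·m²·s⁻³] / [kg·m²·s⁻¹] = s⁻²
Only (c) matches kg·s⁻²·A⁻¹.

(c)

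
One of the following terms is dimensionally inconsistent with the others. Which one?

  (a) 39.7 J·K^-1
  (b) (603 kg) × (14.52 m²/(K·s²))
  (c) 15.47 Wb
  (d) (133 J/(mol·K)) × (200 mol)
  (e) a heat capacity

In SI base units:
  (a) J·K⁻¹ = N·m·K⁻¹ = kg·m²·s⁻²·K⁻¹
  (b) [kg] · [m²·s⁻²·K⁻¹] = kg·m²·s⁻²·K⁻¹
  (c) Wb = V·s = kg·m²·s⁻²·A⁻¹
  (d) [kg·m²·s⁻²·K⁻¹·mol⁻¹] · [mol] = kg·m²·s⁻²·K⁻¹
  (e) [heat capacity] = kg·m²·s⁻²·K⁻¹
All reduce to kg·m²·s⁻²·K⁻¹ except (c), which is kg·m²·s⁻²·A⁻¹.

(c)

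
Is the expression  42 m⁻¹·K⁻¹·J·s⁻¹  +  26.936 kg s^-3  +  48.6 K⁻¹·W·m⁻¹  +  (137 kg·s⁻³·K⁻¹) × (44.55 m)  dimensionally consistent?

Expand each in SI base units:
  42 m⁻¹·K⁻¹·J·s⁻¹:  J·s⁻¹·m⁻¹·K⁻¹ = N·m·s⁻¹·m⁻¹·K⁻¹ = kg·m·s⁻³·K⁻¹
  26.936 kg s^-3:  kg·s⁻³
  48.6 K⁻¹·W·m⁻¹:  W·m⁻¹·K⁻¹ = J·s⁻¹·m⁻¹·K⁻¹ = kg·m·s⁻³·K⁻¹
  (137 kg·s⁻³·K⁻¹) × (44.55 m):  [kg·s⁻³·K⁻¹] · [m] = kg·m·s⁻³·K⁻¹
The terms do not share a single dimension (kg·m·s⁻³·K⁻¹ vs kg·s⁻³).

No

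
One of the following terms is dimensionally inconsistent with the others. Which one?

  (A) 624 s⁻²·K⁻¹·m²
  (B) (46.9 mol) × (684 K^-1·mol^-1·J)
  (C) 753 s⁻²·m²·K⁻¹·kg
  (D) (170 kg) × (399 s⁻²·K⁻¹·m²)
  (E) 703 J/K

(A)

Dimensions:
  (A) m²·s⁻²·K⁻¹
  (B) [mol] · [kg·m²·s⁻²·K⁻¹·mol⁻¹] = kg·m²·s⁻²·K⁻¹
  (C) kg·m²·s⁻²·K⁻¹
  (D) [kg] · [m²·s⁻²·K⁻¹] = kg·m²·s⁻²·K⁻¹
  (E) J·K⁻¹ = N·m·K⁻¹ = kg·m²·s⁻²·K⁻¹
All reduce to kg·m²·s⁻²·K⁻¹ except (A), which is m²·s⁻²·K⁻¹.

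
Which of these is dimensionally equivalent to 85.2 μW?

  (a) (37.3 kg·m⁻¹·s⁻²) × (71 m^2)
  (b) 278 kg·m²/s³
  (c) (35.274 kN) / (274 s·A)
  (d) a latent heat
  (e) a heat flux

Reference: W = J·s⁻¹ = kg·m²·s⁻³.
Each option:
  (a) [kg·m⁻¹·s⁻²] · [m²] = kg·m·s⁻²
  (b) kg·m²·s⁻³  ← same
  (c) [kg·m·s⁻²] / [s·A] = kg·m·s⁻³·A⁻¹
  (d) [latent heat] = m²·s⁻²
  (e) [heat flux] = kg·s⁻³
Only (b) matches kg·m²·s⁻³.

(b)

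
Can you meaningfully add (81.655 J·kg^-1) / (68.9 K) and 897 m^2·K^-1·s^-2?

Expand each in SI base units:
  (81.655 J·kg^-1) / (68.9 K):  [m²·s⁻²] / [K] = m²·s⁻²·K⁻¹
  897 m^2·K^-1·s^-2:  m²·s⁻²·K⁻¹
Both are m²·s⁻²·K⁻¹, so they have the same dimensions and can be added.

Yes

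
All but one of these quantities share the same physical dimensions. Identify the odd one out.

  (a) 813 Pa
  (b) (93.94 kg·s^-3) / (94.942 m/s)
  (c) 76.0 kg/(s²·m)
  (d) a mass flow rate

Expand each in SI base units:
  (a) Pa = N·m⁻² = kg·m⁻¹·s⁻²
  (b) [kg·s⁻³] / [m·s⁻¹] = kg·m⁻¹·s⁻²
  (c) kg·m⁻¹·s⁻²
  (d) [mass flow rate] = kg·s⁻¹
All reduce to kg·m⁻¹·s⁻² except (d), which is kg·s⁻¹.

(d)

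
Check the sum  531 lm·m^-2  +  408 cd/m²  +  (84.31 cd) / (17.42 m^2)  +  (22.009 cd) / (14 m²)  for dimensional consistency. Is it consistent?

Yes

Dimensions:
  531 lm·m^-2:  lm·m⁻² = cd·m⁻² = m⁻²·cd
  408 cd/m²:  cd·m⁻² = m⁻²·cd
  (84.31 cd) / (17.42 m^2):  [cd] / [m²] = m⁻²·cd
  (22.009 cd) / (14 m²):  [cd] / [m²] = m⁻²·cd
Every term reduces to m⁻²·cd.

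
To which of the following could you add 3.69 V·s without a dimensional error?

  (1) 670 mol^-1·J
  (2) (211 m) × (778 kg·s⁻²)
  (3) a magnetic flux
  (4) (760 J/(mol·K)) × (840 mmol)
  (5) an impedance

(3)

Reference: V·s = J·C⁻¹·s = kg·m²·s⁻²·A⁻¹.
Each option:
  (1) J·mol⁻¹ = N·m·mol⁻¹ = kg·m²·s⁻²·mol⁻¹
  (2) [m] · [kg·s⁻²] = kg·m·s⁻²
  (3) [magnetic flux] = kg·m²·s⁻²·A⁻¹  ← same
  (4) [kg·m²·s⁻²·K⁻¹·mol⁻¹] · [mol] = kg·m²·s⁻²·K⁻¹
  (5) [impedance] = kg·m²·s⁻³·A⁻²
Only (3) matches kg·m²·s⁻²·A⁻¹.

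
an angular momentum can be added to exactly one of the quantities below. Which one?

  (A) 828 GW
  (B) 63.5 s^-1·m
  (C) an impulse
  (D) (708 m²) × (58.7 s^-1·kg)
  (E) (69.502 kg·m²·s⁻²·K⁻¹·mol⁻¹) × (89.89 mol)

Reference: [angular momentum] = kg·m²·s⁻¹.
Each option:
  (A) W = J·s⁻¹ = kg·m²·s⁻³
  (B) m·s⁻¹
  (C) [impulse] = kg·m·s⁻¹
  (D) [m²] · [kg·s⁻¹] = kg·m²·s⁻¹  ← same
  (E) [kg·m²·s⁻²·K⁻¹·mol⁻¹] · [mol] = kg·m²·s⁻²·K⁻¹
Only (D) matches kg·m²·s⁻¹.

(D)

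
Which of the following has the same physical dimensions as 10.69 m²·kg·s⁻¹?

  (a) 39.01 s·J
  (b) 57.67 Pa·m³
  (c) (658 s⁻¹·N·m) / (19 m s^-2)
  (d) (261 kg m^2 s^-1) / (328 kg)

(a)

Reference: kg·m²·s⁻¹.
Each option:
  (a) J·s = N·m·s = kg·m²·s⁻¹  ← same
  (b) Pa·m³ = N·m⁻²·m³ = kg·m²·s⁻²
  (c) [kg·m²·s⁻³] / [m·s⁻²] = kg·m·s⁻¹
  (d) [kg·m²·s⁻¹] / [kg] = m²·s⁻¹
Only (a) matches kg·m²·s⁻¹.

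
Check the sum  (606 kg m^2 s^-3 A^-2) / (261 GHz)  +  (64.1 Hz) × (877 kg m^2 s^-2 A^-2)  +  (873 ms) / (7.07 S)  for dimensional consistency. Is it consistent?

Expand each in SI base units:
  (606 kg m^2 s^-3 A^-2) / (261 GHz):  [kg·m²·s⁻³·A⁻²] / [s⁻¹] = kg·m²·s⁻²·A⁻²
  (64.1 Hz) × (877 kg m^2 s^-2 A^-2):  [s⁻¹] · [kg·m²·s⁻²·A⁻²] = kg·m²·s⁻³·A⁻²
  (873 ms) / (7.07 S):  [s] / [kg⁻¹·m⁻²·s³·A²] = kg·m²·s⁻²·A⁻²
The terms do not share a single dimension (kg·m²·s⁻²·A⁻² vs kg·m²·s⁻³·A⁻²).

No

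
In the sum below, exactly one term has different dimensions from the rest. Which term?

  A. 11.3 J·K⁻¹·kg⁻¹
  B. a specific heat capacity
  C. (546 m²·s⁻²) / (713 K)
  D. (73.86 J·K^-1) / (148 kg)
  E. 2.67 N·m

Reduce each to base SI dimensions:
  A. J·kg⁻¹·K⁻¹ = N·m·kg⁻¹·K⁻¹ = m²·s⁻²·K⁻¹
  B. [specific heat capacity] = m²·s⁻²·K⁻¹
  C. [m²·s⁻²] / [K] = m²·s⁻²·K⁻¹
  D. [kg·m²·s⁻²·K⁻¹] / [kg] = m²·s⁻²·K⁻¹
  E. N·m = kg·m·s⁻²·m = kg·m²·s⁻²
All reduce to m²·s⁻²·K⁻¹ except E., which is kg·m²·s⁻².

E.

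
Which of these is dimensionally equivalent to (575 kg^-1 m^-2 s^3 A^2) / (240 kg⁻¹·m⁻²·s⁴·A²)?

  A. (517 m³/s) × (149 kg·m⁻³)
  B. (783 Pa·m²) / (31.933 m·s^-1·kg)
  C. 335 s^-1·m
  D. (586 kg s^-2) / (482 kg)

Reference: [kg⁻¹·m⁻²·s³·A²] / [kg⁻¹·m⁻²·s⁴·A²] = s⁻¹.
Each option:
  A. [m³·s⁻¹] · [kg·m⁻³] = kg·s⁻¹
  B. [kg·m·s⁻²] / [kg·m·s⁻¹] = s⁻¹  ← same
  C. m·s⁻¹
  D. [kg·s⁻²] / [kg] = s⁻²
Only B. matches s⁻¹.

B.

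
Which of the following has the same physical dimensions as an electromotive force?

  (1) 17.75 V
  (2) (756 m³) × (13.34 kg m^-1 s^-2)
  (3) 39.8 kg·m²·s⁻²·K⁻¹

(1)

Reference: [electromotive force] = kg·m²·s⁻³·A⁻¹.
Each option:
  (1) V = J·C⁻¹ = kg·m²·s⁻³·A⁻¹  ← same
  (2) [m³] · [kg·m⁻¹·s⁻²] = kg·m²·s⁻²
  (3) kg·m²·s⁻²·K⁻¹
Only (1) matches kg·m²·s⁻³·A⁻¹.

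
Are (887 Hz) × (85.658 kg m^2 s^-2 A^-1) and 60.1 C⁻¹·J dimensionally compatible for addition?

Yes

Work out the base dimensions of each:
  (887 Hz) × (85.658 kg m^2 s^-2 A^-1):  [s⁻¹] · [kg·m²·s⁻²·A⁻¹] = kg·m²·s⁻³·A⁻¹
  60.1 C⁻¹·J:  J·C⁻¹ = N·m·(s·A)⁻¹ = kg·m²·s⁻³·A⁻¹
Both are kg·m²·s⁻³·A⁻¹, so they have the same dimensions and can be added.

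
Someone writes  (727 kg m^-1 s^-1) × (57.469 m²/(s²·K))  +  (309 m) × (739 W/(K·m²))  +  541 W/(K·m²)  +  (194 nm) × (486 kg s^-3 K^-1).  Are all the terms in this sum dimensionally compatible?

Reduce each to base SI dimensions:
  (727 kg m^-1 s^-1) × (57.469 m²/(s²·K)):  [kg·m⁻¹·s⁻¹] · [m²·s⁻²·K⁻¹] = kg·m·s⁻³·K⁻¹
  (309 m) × (739 W/(K·m²)):  [m] · [kg·s⁻³·K⁻¹] = kg·m·s⁻³·K⁻¹
  541 W/(K·m²):  W·m⁻²·K⁻¹ = J·s⁻¹·m⁻²·K⁻¹ = kg·s⁻³·K⁻¹
  (194 nm) × (486 kg s^-3 K^-1):  [m] · [kg·s⁻³·K⁻¹] = kg·m·s⁻³·K⁻¹
The terms do not share a single dimension (kg·m·s⁻³·K⁻¹ vs kg·s⁻³·K⁻¹).

No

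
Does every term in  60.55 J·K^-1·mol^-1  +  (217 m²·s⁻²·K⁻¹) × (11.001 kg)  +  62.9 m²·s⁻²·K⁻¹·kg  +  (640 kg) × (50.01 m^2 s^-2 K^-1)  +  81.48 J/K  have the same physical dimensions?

In SI base units:
  60.55 J·K^-1·mol^-1:  J·mol⁻¹·K⁻¹ = N·m·mol⁻¹·K⁻¹ = kg·m²·s⁻²·K⁻¹·mol⁻¹
  (217 m²·s⁻²·K⁻¹) × (11.001 kg):  [m²·s⁻²·K⁻¹] · [kg] = kg·m²·s⁻²·K⁻¹
  62.9 m²·s⁻²·K⁻¹·kg:  kg·m²·s⁻²·K⁻¹
  (640 kg) × (50.01 m^2 s^-2 K^-1):  [kg] · [m²·s⁻²·K⁻¹] = kg·m²·s⁻²·K⁻¹
  81.48 J/K:  J·K⁻¹ = N·m·K⁻¹ = kg·m²·s⁻²·K⁻¹
The terms do not share a single dimension (kg·m²·s⁻²·K⁻¹ vs kg·m²·s⁻²·K⁻¹·mol⁻¹).

No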